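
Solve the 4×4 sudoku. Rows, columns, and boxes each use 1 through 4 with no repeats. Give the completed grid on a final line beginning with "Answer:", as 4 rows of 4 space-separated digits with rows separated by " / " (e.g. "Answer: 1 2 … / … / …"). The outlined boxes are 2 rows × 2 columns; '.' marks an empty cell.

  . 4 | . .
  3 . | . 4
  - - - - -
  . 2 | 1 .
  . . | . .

Step 1. [r2c3∈{2}] r2c3 is down to just 2. So r2c3=2.
Step 2. [r4c2∈{1,3}] 3 has one home in col 2: r4c2 ⇒ r4c2=3.
Step 3. [r1c4∈{1,3}] in col 4, 1 fits only at r1c4, so r1c4=1.
Step 4. [r4c3∈{4}] r4c3's peers cover all but 4, so r4c3=4.
Step 5. [r3c1∈{4}] only 4 remains possible at r3c1, so r3c1=4.
Step 6. [r4c4∈{2}] r4c4 has the single candidate 2 ⇒ r4c4=2.
Step 7. [r1c1∈{2}] nothing but 2 survives at r1c1 ⇒ r1c1=2.
Step 8. [r4c1∈{1}] r4c1 has the single candidate 1, so r4c1=1.
Step 9. [r3c4∈{3}] only 3 remains possible at r3c4. So r3c4=3.
Step 10. [r2c2∈{1}] only 1 remains possible at r2c2, so r2c2=1.
Step 11. [r1c3∈{3}] r1c3's peers cover all but 3 ⇒ r1c3=3.

Answer: 2 4 3 1 / 3 1 2 4 / 4 2 1 3 / 1 3 4 2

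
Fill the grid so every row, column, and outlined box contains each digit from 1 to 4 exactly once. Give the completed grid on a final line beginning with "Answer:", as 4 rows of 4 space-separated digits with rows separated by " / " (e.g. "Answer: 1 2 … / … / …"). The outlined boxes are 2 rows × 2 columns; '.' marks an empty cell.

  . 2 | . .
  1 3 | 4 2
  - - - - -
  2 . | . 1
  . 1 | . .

Step 1. [r3c3∈{3}] r3c3 has the single candidate 3 ⇒ r3c3=3.
Step 2. [r4c1∈{3,4}] in row 4, 3 fits only at r4c1, so r4c1=3.
Step 3. [r3c2∈{4}] r3c2 is down to just 4. So r3c2=4.
Step 4. [r1c1∈{4}] r1c1's peers cover all but 4 ⇒ r1c1=4.
Step 5. [r1c3∈{1}] r1c3 has the single candidate 1. So r1c3=1.
Step 6. [r1c4∈{3}] r1c4's peers cover all but 3 ⇒ r1c4=3.
Step 7. [r4c3∈{2}] nothing but 2 survives at r4c3 ⇒ r4c3=2.
Step 8. [r4c4∈{4}] r4c4 is down to just 4, so r4c4=4.

Answer: 4 2 1 3 / 1 3 4 2 / 2 4 3 1 / 3 1 2 4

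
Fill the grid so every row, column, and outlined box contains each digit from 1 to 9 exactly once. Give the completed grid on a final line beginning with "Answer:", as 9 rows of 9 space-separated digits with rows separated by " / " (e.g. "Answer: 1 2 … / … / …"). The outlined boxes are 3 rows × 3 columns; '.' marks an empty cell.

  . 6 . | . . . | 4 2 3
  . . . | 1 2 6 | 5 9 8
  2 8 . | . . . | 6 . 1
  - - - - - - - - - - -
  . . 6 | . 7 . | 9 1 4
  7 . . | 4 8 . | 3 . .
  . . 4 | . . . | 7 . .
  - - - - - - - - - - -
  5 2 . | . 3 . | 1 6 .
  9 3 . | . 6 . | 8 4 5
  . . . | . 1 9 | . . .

Step 1. [r9c4∈{2,5,7,8}] r9c4 is the only open cell in row 9 admitting 5, so r9c4=5.
Step 2. [r5c3∈{1,2,5,9}] across col 3, 2 lands solely at r5c3. So r5c3=2.
Step 3. [r6c4∈{2,3,6,9}] across col 4, 6 lands solely at r6c4 ⇒ r6c4=6.
Step 4. [r3c8∈{7}] r3c8 has the single candidate 7 ⇒ r3c8=7.
Step 5. [r6c5∈{5,9}] 9 has one home in box 5: r6c5 ⇒ r6c5=9.
Step 6. [r1c5∈{5}] r1c5 is down to just 5. So r1c5=5.
Step 7. [r5c8∈{5}] r5c8 has the single candidate 5. So r5c8=5.
Step 8. [r4c1∈{3,8}] row 4 places 8 nowhere but r4c1 ⇒ r4c1=8.
Step 9. [r6c1∈{1,3}] box 4 places 3 nowhere but r6c1. So r6c1=3.
Step 10. [r7c6∈{4,7,8}] row 7 places 4 nowhere but r7c6. So r7c6=4.
Step 11. [r7c4∈{7,8}] across box 8, 8 lands solely at r7c4. So r7c4=8.
Step 12. [r7c3∈{7}] r7c3's peers cover all but 7, so r7c3=7.
Step 13. [r3c6∈{3}] r3c6's peers cover all but 3 ⇒ r3c6=3.
Step 14. [r4c2∈{5}] r4c2 has the single candidate 5. So r4c2=5.
Step 15. [r4c6∈{2}] r4c6 is down to just 2 ⇒ r4c6=2.
Step 16. [r2c1∈{4}] r2c1 is down to just 4 ⇒ r2c1=4.
Step 17. [r6c2∈{1}] r6c2 is down to just 1, so r6c2=1.
Step 18. [r8c6∈{7}] r8c6 has the single candidate 7 ⇒ r8c6=7.
Step 19. [r3c4∈{9}] r3c4 is down to just 9 ⇒ r3c4=9.
Step 20. [r1c3∈{1,9}] across row 1, 9 lands solely at r1c3, so r1c3=9.
Step 21. [r9c9∈{2,7}] 7 has one home in row 9: r9c9 ⇒ r9c9=7.
Step 22. [r9c8∈{3}] r9c8 has the single candidate 3, so r9c8=3.
Step 23. [r5c9∈{6}] r5c9 is down to just 6, so r5c9=6.
Step 24. [r8c3∈{1}] r8c3 is down to just 1. So r8c3=1.
Step 25. [r6c8∈{8}] r6c8 has the single candidate 8 ⇒ r6c8=8.
Step 26. [r5c2∈{9}] r5c2 has the single candidate 9, so r5c2=9.
Step 27. [r3c3∈{5}] r3c3 is down to just 5 ⇒ r3c3=5.
Step 28. [r1c1∈{1}] r1c1 has the single candidate 1, so r1c1=1.
Step 29. [r9c3∈{8}] only 8 remains possible at r9c3. So r9c3=8.
Step 30. [r8c4∈{2}] r8c4's peers cover all but 2, so r8c4=2.
Step 31. [r9c2∈{4}] only 4 remains possible at r9c2 ⇒ r9c2=4.
Step 32. [r4c4∈{3}] r4c4 has the single candidate 3. So r4c4=3.
Step 33. [r1c4∈{7}] only 7 remains possible at r1c4 ⇒ r1c4=7.
Step 34. [r9c1∈{6}] only 6 remains possible at r9c1 ⇒ r9c1=6.
Step 35. [r9c7∈{2}] r9c7's peers cover all but 2. So r9c7=2.
Step 36. [r7c9∈{9}] nothing but 9 survives at r7c9, so r7c9=9.
Step 37. [r5c6∈{1}] r5c6's peers cover all but 1 ⇒ r5c6=1.
Step 38. [r6c6∈{5}] r6c6's peers cover all but 5 ⇒ r6c6=5.
Step 39. [r2c2∈{7}] r2c2 has the single candidate 7. So r2c2=7.
Step 40. [r6c9∈{2}] r6c9 has the single candidate 2, so r6c9=2.
Step 41. [r3c5∈{4}] r3c5 has the single candidate 4, so r3c5=4.
Step 42. [r1c6∈{8}] nothing but 8 survives at r1c6, so r1c6=8.
Step 43. [r2c3∈{3}] nothing but 3 survives at r2c3 ⇒ r2c3=3.

Answer: 1 6 9 7 5 8 4 2 3 / 4 7 3 1 2 6 5 9 8 / 2 8 5 9 4 3 6 7 1 / 8 5 6 3 7 2 9 1 4 / 7 9 2 4 8 1 3 5 6 / 3 1 4 6 9 5 7 8 2 / 5 2 7 8 3 4 1 6 9 / 9 3 1 2 6 7 8 4 5 / 6 4 8 5 1 9 2 3 7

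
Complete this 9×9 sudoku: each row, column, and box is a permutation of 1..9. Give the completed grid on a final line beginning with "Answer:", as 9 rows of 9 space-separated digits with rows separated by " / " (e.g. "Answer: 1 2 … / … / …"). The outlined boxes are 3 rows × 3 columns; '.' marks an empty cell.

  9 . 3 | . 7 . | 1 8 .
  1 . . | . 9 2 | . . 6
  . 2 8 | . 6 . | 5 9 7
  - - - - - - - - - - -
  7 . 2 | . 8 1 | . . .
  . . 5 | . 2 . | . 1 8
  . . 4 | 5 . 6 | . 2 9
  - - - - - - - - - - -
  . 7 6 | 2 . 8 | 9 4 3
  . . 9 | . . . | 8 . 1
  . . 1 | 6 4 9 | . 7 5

Step 1. [r1c4∈{4}] r1c4's peers cover all but 4. So r1c4=4.
Step 2. [r6c5∈{3}] only 3 remains possible at r6c5, so r6c5=3.
Step 3. [r8c5∈{5}] r8c5 is down to just 5. So r8c5=5.
Step 4. [r5c1∈{3,6}] col 1 places 6 nowhere but r5c1, so r5c1=6.
Step 5. [r2c7∈{3,4}] across box 3, 4 lands solely at r2c7, so r2c7=4.
Step 6. [r3c6∈{3}] r3c6 is down to just 3, so r3c6=3.
Step 7. [r8c4∈{3,7}] across col 4, 3 lands solely at r8c4 ⇒ r8c4=3.
Step 8. [r9c1∈{2,3,8}] across col 1, 3 lands solely at r9c1, so r9c1=3.
Step 9. [r5c4∈{7,9}] across col 4, 7 lands solely at r5c4. So r5c4=7.
Step 10. [r5c7∈{3}] r5c7 has the single candidate 3 ⇒ r5c7=3.
Step 11. [r9c2∈{8}] r9c2's peers cover all but 8, so r9c2=8.
Step 12. [r1c2∈{5,6}] row 1 places 6 nowhere but r1c2 ⇒ r1c2=6.
Step 13. [r4c8∈{5,6}] across row 4, 5 lands solely at r4c8. So r4c8=5.
Step 14. [r4c4∈{9}] only 9 remains possible at r4c4. So r4c4=9.
Step 15. [r3c1∈{4}] r3c1's peers cover all but 4, so r3c1=4.
Step 16. [r7c5∈{1}] r7c5's peers cover all but 1 ⇒ r7c5=1.
Step 17. [r8c8∈{6}] r8c8 has the single candidate 6. So r8c8=6.
Step 18. [r6c7∈{7}] nothing but 7 survives at r6c7. So r6c7=7.
Step 19. [r2c4∈{8}] nothing but 8 survives at r2c4, so r2c4=8.
Step 20. [r2c8∈{3}] nothing but 3 survives at r2c8 ⇒ r2c8=3.
Step 21. [r8c2∈{4}] r8c2 has the single candidate 4. So r8c2=4.
Step 22. [r4c9∈{4}] r4c9 is down to just 4. So r4c9=4.
Step 23. [r8c6∈{7}] r8c6 is down to just 7. So r8c6=7.
Step 24. [r7c1∈{5}] nothing but 5 survives at r7c1. So r7c1=5.
Step 25. [r2c3∈{7}] only 7 remains possible at r2c3, so r2c3=7.
Step 26. [r5c2∈{9}] only 9 remains possible at r5c2 ⇒ r5c2=9.
Step 27. [r5c6∈{4}] nothing but 4 survives at r5c6 ⇒ r5c6=4.
Step 28. [r6c1∈{8}] r6c1 has the single candidate 8 ⇒ r6c1=8.
Step 29. [r4c2∈{3}] r4c2's peers cover all but 3 ⇒ r4c2=3.
Step 30. [r6c2∈{1}] only 1 remains possible at r6c2, so r6c2=1.
Step 31. [r8c1∈{2}] nothing but 2 survives at r8c1. So r8c1=2.
Step 32. [r1c6∈{5}] only 5 remains possible at r1c6 ⇒ r1c6=5.
Step 33. [r4c7∈{6}] r4c7 has the single candidate 6, so r4c7=6.
Step 34. [r3c4∈{1}] r3c4 is down to just 1. So r3c4=1.
Step 35. [r1c9∈{2}] r1c9's peers cover all but 2, so r1c9=2.
Step 36. [r2c2∈{5}] nothing but 5 survives at r2c2, so r2c2=5.
Step 37. [r9c7∈{2}] r9c7 has the single candidate 2, so r9c7=2.

Answer: 9 6 3 4 7 5 1 8 2 / 1 5 7 8 9 2 4 3 6 / 4 2 8 1 6 3 5 9 7 / 7 3 2 9 8 1 6 5 4 / 6 9 5 7 2 4 3 1 8 / 8 1 4 5 3 6 7 2 9 / 5 7 6 2 1 8 9 4 3 / 2 4 9 3 5 7 8 6 1 / 3 8 1 6 4 9 2 7 5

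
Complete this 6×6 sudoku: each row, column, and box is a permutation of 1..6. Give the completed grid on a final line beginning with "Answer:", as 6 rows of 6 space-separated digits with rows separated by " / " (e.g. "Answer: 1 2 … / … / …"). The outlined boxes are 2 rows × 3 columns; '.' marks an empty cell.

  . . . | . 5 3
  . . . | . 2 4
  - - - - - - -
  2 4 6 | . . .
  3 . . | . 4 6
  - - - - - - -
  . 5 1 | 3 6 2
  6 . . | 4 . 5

Step 1. [r4c2∈{1}] r4c2's peers cover all but 1, so r4c2=1.
Step 2. [r3c4∈{1,5}] across row 3, 5 lands solely at r3c4. So r3c4=5.
Step 3. [r1c3∈{2,4}] in col 3, 4 fits only at r1c3, so r1c3=4.
Step 4. [r1c2∈{2,6}] in row 1, 2 fits only at r1c2. So r1c2=2.
Step 5. [r2c2∈{3,6}] across col 2, 6 lands solely at r2c2. So r2c2=6.
Step 6. [r2c1∈{1,5}] across col 1, 5 lands solely at r2c1. So r2c1=5.
Step 7. [r2c3∈{3}] r2c3's peers cover all but 3. So r2c3=3.
Step 8. [r1c4∈{1,6}] row 1 places 6 nowhere but r1c4 ⇒ r1c4=6.
Step 9. [r3c6∈{1}] r3c6's peers cover all but 1, so r3c6=1.
Step 10. [r5c1∈{4}] only 4 remains possible at r5c1 ⇒ r5c1=4.
Step 11. [r3c5∈{3}] nothing but 3 survives at r3c5 ⇒ r3c5=3.
Step 12. [r6c3∈{2}] nothing but 2 survives at r6c3, so r6c3=2.
Step 13. [r4c4∈{2}] r4c4 is down to just 2, so r4c4=2.
Step 14. [r2c4∈{1}] only 1 remains possible at r2c4 ⇒ r2c4=1.
Step 15. [r6c2∈{3}] r6c2's peers cover all but 3, so r6c2=3.
Step 16. [r6c5∈{1}] r6c5's peers cover all but 1 ⇒ r6c5=1.
Step 17. [r4c3∈{5}] only 5 remains possible at r4c3. So r4c3=5.
Step 18. [r1c1∈{1}] r1c1 has the single candidate 1, so r1c1=1.

Answer: 1 2 4 6 5 3 / 5 6 3 1 2 4 / 2 4 6 5 3 1 / 3 1 5 2 4 6 / 4 5 1 3 6 2 / 6 3 2 4 1 5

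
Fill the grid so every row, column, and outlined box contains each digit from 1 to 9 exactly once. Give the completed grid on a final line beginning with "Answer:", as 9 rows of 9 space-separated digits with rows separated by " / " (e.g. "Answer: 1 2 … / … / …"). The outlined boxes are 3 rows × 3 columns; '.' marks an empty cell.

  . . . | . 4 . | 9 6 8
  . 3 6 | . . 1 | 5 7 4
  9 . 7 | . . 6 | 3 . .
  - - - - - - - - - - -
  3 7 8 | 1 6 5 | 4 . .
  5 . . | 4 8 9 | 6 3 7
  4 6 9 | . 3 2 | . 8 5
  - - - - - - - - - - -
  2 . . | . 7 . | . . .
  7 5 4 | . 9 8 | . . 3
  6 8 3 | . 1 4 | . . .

Step 1. [r7c3∈{1}] r7c3's peers cover all but 1. So r7c3=1.
Step 2. [r2c5∈{2}] r2c5 has the single candidate 2 ⇒ r2c5=2.
Step 3. [r3c9∈{1,2}] in col 9, 1 fits only at r3c9, so r3c9=1.
Step 4. [r3c8∈{2}] r3c8 has the single candidate 2. So r3c8=2.
Step 5. [r4c8∈{9}] r4c8 is down to just 9. So r4c8=9.
Step 6. [r9c8∈{5}] only 5 remains possible at r9c8. So r9c8=5.
Step 7. [r7c4∈{3,5,6}] in row 7, 5 fits only at r7c4. So r7c4=5.
Step 8. [r9c4∈{2}] only 2 remains possible at r9c4 ⇒ r9c4=2.
Step 9. [r5c2∈{1,2}] r5c2 is the only open cell in row 5 admitting 1, so r5c2=1.
Step 10. [r1c4∈{3,7}] col 4 places 3 nowhere but r1c4. So r1c4=3.
Step 11. [r8c8∈{1}] nothing but 1 survives at r8c8. So r8c8=1.
Step 12. [r2c1∈{8}] r2c1 has the single candidate 8 ⇒ r2c1=8.
Step 13. [r7c2∈{9}] r7c2's peers cover all but 9 ⇒ r7c2=9.
Step 14. [r1c3∈{2,5}] across row 1, 5 lands solely at r1c3 ⇒ r1c3=5.
Step 15. [r8c4∈{6}] r8c4's peers cover all but 6. So r8c4=6.
Step 16. [r2c4∈{9}] nothing but 9 survives at r2c4. So r2c4=9.
Step 17. [r5c3∈{2}] r5c3 is down to just 2. So r5c3=2.
Step 18. [r6c7∈{1}] r6c7's peers cover all but 1 ⇒ r6c7=1.
Step 19. [r1c2∈{2}] nothing but 2 survives at r1c2 ⇒ r1c2=2.
Step 20. [r9c7∈{7}] r9c7 is down to just 7 ⇒ r9c7=7.
Step 21. [r4c9∈{2}] r4c9 has the single candidate 2. So r4c9=2.
Step 22. [r7c6∈{3}] r7c6 is down to just 3. So r7c6=3.
Step 23. [r7c7∈{8}] r7c7 has the single candidate 8, so r7c7=8.
Step 24. [r1c1∈{1}] r1c1's peers cover all but 1, so r1c1=1.
Step 25. [r9c9∈{9}] nothing but 9 survives at r9c9 ⇒ r9c9=9.
Step 26. [r8c7∈{2}] nothing but 2 survives at r8c7 ⇒ r8c7=2.
Step 27. [r1c6∈{7}] r1c6's peers cover all but 7. So r1c6=7.
Step 28. [r6c4∈{7}] only 7 remains possible at r6c4. So r6c4=7.
Step 29. [r7c8∈{4}] r7c8 has the single candidate 4, so r7c8=4.
Step 30. [r3c4∈{8}] r3c4 is down to just 8. So r3c4=8.
Step 31. [r7c9∈{6}] nothing but 6 survives at r7c9 ⇒ r7c9=6.
Step 32. [r3c5∈{5}] only 5 remains possible at r3c5, so r3c5=5.
Step 33. [r3c2∈{4}] r3c2 has the single candidate 4. So r3c2=4.

Answer: 1 2 5 3 4 7 9 6 8 / 8 3 6 9 2 1 5 7 4 / 9 4 7 8 5 6 3 2 1 / 3 7 8 1 6 5 4 9 2 / 5 1 2 4 8 9 6 3 7 / 4 6 9 7 3 2 1 8 5 / 2 9 1 5 7 3 8 4 6 / 7 5 4 6 9 8 2 1 3 / 6 8 3 2 1 4 7 5 9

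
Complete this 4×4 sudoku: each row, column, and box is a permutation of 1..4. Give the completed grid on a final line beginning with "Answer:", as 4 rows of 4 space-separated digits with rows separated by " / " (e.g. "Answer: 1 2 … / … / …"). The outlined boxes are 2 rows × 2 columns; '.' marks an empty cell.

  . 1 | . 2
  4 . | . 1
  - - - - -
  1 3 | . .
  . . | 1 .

Step 1. [r1c3∈{3,4}] 4 has one home in row 1: r1c3. So r1c3=4.
Step 2. [r4c2∈{2,4}] across col 2, 4 lands solely at r4c2. So r4c2=4.
Step 3. [r2c2∈{2}] r2c2 has the single candidate 2 ⇒ r2c2=2.
Step 4. [r1c1∈{3}] nothing but 3 survives at r1c1. So r1c1=3.
Step 5. [r3c3∈{2}] r3c3 has the single candidate 2, so r3c3=2.
Step 6. [r4c4∈{3}] r4c4 is down to just 3 ⇒ r4c4=3.
Step 7. [r4c1∈{2}] only 2 remains possible at r4c1. So r4c1=2.
Step 8. [r3c4∈{4}] r3c4's peers cover all but 4 ⇒ r3c4=4.
Step 9. [r2c3∈{3}] r2c3 has the single candidate 3. So r2c3=3.

Answer: 3 1 4 2 / 4 2 3 1 / 1 3 2 4 / 2 4 1 3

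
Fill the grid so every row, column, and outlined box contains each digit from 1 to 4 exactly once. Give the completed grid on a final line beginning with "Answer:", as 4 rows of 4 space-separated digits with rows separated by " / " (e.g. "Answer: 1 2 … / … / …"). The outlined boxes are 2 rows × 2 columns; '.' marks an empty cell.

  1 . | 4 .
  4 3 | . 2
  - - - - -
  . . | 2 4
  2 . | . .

Step 1. [r4c4∈{1,3}] 1 has one home in col 4: r4c4. So r4c4=1.
Step 2. [r1c2∈{2}] nothing but 2 survives at r1c2 ⇒ r1c2=2.
Step 3. [r2c3∈{1}] r2c3 has the single candidate 1, so r2c3=1.
Step 4. [r4c2∈{4}] r4c2's peers cover all but 4 ⇒ r4c2=4.
Step 5. [r1c4∈{3}] r1c4 has the single candidate 3, so r1c4=3.
Step 6. [r4c3∈{3}] nothing but 3 survives at r4c3 ⇒ r4c3=3.
Step 7. [r3c1∈{3}] nothing but 3 survives at r3c1, so r3c1=3.
Step 8. [r3c2∈{1}] only 1 remains possible at r3c2, so r3c2=1.

Answer: 1 2 4 3 / 4 3 1 2 / 3 1 2 4 / 2 4 3 1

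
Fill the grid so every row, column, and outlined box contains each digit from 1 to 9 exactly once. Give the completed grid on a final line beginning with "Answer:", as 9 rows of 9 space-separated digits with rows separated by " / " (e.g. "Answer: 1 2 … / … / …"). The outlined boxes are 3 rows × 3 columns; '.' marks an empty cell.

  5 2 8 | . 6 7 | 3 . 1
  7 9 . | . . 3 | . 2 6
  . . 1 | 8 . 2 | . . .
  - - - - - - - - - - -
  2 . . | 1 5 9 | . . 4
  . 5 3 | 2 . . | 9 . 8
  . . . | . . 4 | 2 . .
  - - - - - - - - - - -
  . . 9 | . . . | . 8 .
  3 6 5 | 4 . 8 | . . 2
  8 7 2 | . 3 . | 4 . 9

Step 1. [r5c6∈{6}] nothing but 6 survives at r5c6, so r5c6=6.
Step 2. [r5c5∈{7}] only 7 remains possible at r5c5. So r5c5=7.
Step 3. [r7c4∈{5,6,7}] in col 4, 7 fits only at r7c4 ⇒ r7c4=7.
Step 4. [r7c7∈{1,5,6}] in row 7, 6 fits only at r7c7 ⇒ r7c7=6.
Step 5. [r4c7∈{7}] r4c7 has the single candidate 7, so r4c7=7.
Step 6. [r5c8∈{1}] r5c8's peers cover all but 1. So r5c8=1.
Step 7. [r9c8∈{5}] r9c8 has the single candidate 5. So r9c8=5.
Step 8. [r2c3∈{4}] r2c3 is down to just 4 ⇒ r2c3=4.
Step 9. [r4c3∈{6}] r4c3 has the single candidate 6. So r4c3=6.
Step 10. [r9c6∈{1}] r9c6 is down to just 1 ⇒ r9c6=1.
Step 11. [r7c2∈{1,4}] col 2 places 4 nowhere but r7c2. So r7c2=4.
Step 12. [r3c5∈{4,9}] col 5 places 4 nowhere but r3c5, so r3c5=4.
Step 13. [r6c2∈{1,8}] across col 2, 1 lands solely at r6c2. So r6c2=1.
Step 14. [r6c9∈{3,5}] 5 has one home in row 6: r6c9. So r6c9=5.
Step 15. [r3c8∈{7,9}] row 3 places 9 nowhere but r3c8. So r3c8=9.
Step 16. [r2c4∈{5}] r2c4 has the single candidate 5, so r2c4=5.
Step 17. [r6c4∈{3}] only 3 remains possible at r6c4 ⇒ r6c4=3.
Step 18. [r1c8∈{4}] only 4 remains possible at r1c8, so r1c8=4.
Step 19. [r6c1∈{9}] r6c1 has the single candidate 9 ⇒ r6c1=9.
Step 20. [r8c7∈{1}] r8c7 has the single candidate 1 ⇒ r8c7=1.
Step 21. [r7c6∈{5}] r7c6 is down to just 5, so r7c6=5.
Step 22. [r2c5∈{1}] r2c5's peers cover all but 1 ⇒ r2c5=1.
Step 23. [r8c5∈{9}] nothing but 9 survives at r8c5. So r8c5=9.
Step 24. [r4c8∈{3}] nothing but 3 survives at r4c8 ⇒ r4c8=3.
Step 25. [r4c2∈{8}] nothing but 8 survives at r4c2 ⇒ r4c2=8.
Step 26. [r2c7∈{8}] r2c7 is down to just 8 ⇒ r2c7=8.
Step 27. [r6c8∈{6}] r6c8 is down to just 6 ⇒ r6c8=6.
Step 28. [r7c9∈{3}] r7c9's peers cover all but 3, so r7c9=3.
Step 29. [r6c3∈{7}] r6c3 is down to just 7 ⇒ r6c3=7.
Step 30. [r6c5∈{8}] r6c5's peers cover all but 8. So r6c5=8.
Step 31. [r7c1∈{1}] r7c1 is down to just 1, so r7c1=1.
Step 32. [r3c2∈{3}] nothing but 3 survives at r3c2. So r3c2=3.
Step 33. [r9c4∈{6}] r9c4 is down to just 6 ⇒ r9c4=6.
Step 34. [r3c9∈{7}] r3c9 has the single candidate 7 ⇒ r3c9=7.
Step 35. [r3c7∈{5}] r3c7 is down to just 5 ⇒ r3c7=5.
Step 36. [r1c4∈{9}] r1c4 is down to just 9, so r1c4=9.
Step 37. [r5c1∈{4}] nothing but 4 survives at r5c1, so r5c1=4.
Step 38. [r7c5∈{2}] only 2 remains possible at r7c5, so r7c5=2.
Step 39. [r3c1∈{6}] nothing but 6 survives at r3c1, so r3c1=6.
Step 40. [r8c8∈{7}] nothing but 7 survives at r8c8. So r8c8=7.

Answer: 5 2 8 9 6 7 3 4 1 / 7 9 4 5 1 3 8 2 6 / 6 3 1 8 4 2 5 9 7 / 2 8 6 1 5 9 7 3 4 / 4 5 3 2 7 6 9 1 8 / 9 1 7 3 8 4 2 6 5 / 1 4 9 7 2 5 6 8 3 / 3 6 5 4 9 8 1 7 2 / 8 7 2 6 3 1 4 5 9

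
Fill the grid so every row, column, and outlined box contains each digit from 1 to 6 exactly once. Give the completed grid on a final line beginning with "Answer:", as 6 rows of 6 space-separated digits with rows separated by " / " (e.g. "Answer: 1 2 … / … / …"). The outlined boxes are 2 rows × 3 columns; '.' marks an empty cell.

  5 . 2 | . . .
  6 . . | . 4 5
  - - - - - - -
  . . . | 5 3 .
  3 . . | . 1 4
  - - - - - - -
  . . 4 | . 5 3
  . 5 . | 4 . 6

Step 1. [r5c4∈{1,2}] box 6 places 1 nowhere but r5c4. So r5c4=1.
Step 2. [r4c4∈{2,6}] r4c4 is the only open cell in box 4 admitting 6, so r4c4=6.
Step 3. [r1c2∈{1,3,4}] row 1 places 4 nowhere but r1c2. So r1c2=4.
Step 4. [r4c2∈{2}] only 2 remains possible at r4c2. So r4c2=2.
Step 5. [r2c2∈{1,3}] across col 2, 3 lands solely at r2c2, so r2c2=3.
Step 6. [r3c2∈{1,6}] col 2 places 1 nowhere but r3c2, so r3c2=1.
Step 7. [r6c1∈{1,2}] across col 1, 1 lands solely at r6c1. So r6c1=1.
Step 8. [r1c4∈{3}] r1c4 has the single candidate 3, so r1c4=3.
Step 9. [r3c1∈{4}] nothing but 4 survives at r3c1 ⇒ r3c1=4.
Step 10. [r5c2∈{6}] r5c2 is down to just 6, so r5c2=6.
Step 11. [r6c3∈{3}] only 3 remains possible at r6c3 ⇒ r6c3=3.
Step 12. [r3c3∈{6}] only 6 remains possible at r3c3. So r3c3=6.
Step 13. [r5c1∈{2}] nothing but 2 survives at r5c1. So r5c1=2.
Step 14. [r3c6∈{2}] nothing but 2 survives at r3c6. So r3c6=2.
Step 15. [r1c6∈{1}] only 1 remains possible at r1c6. So r1c6=1.
Step 16. [r6c5∈{2}] r6c5 has the single candidate 2, so r6c5=2.
Step 17. [r2c4∈{2}] r2c4 has the single candidate 2. So r2c4=2.
Step 18. [r2c3∈{1}] nothing but 1 survives at r2c3 ⇒ r2c3=1.
Step 19. [r4c3∈{5}] r4c3's peers cover all but 5. So r4c3=5.
Step 20. [r1c5∈{6}] r1c5's peers cover all but 6, so r1c5=6.

Answer: 5 4 2 3 6 1 / 6 3 1 2 4 5 / 4 1 6 5 3 2 / 3 2 5 6 1 4 / 2 6 4 1 5 3 / 1 5 3 4 2 6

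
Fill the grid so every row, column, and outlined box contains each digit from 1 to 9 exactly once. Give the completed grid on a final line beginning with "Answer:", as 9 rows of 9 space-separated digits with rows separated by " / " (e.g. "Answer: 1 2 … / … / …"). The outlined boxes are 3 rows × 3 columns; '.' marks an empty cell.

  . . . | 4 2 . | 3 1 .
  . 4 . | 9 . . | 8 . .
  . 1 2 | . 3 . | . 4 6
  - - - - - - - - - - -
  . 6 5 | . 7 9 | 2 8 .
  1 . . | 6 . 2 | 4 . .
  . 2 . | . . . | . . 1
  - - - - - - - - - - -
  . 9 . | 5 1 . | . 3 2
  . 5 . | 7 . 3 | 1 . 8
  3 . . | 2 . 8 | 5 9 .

Step 1. [r9c2∈{7}] r9c2 has the single candidate 7 ⇒ r9c2=7.
Step 2. [r8c8∈{6}] r8c8 is down to just 6 ⇒ r8c8=6.
Step 3. [r8c3∈{4}] nothing but 4 survives at r8c3 ⇒ r8c3=4.
Step 4. [r1c2∈{8}] r1c2's peers cover all but 8. So r1c2=8.
Step 5. [r2c3∈{3,6,7}] row 2 places 3 nowhere but r2c3, so r2c3=3.
Step 6. [r7c6∈{4,6}] in row 7, 4 fits only at r7c6, so r7c6=4.
Step 7. [r6c6∈{5}] r6c6's peers cover all but 5. So r6c6=5.
Step 8. [r6c8∈{7}] r6c8 has the single candidate 7 ⇒ r6c8=7.
Step 9. [r3c6∈{7}] r3c6's peers cover all but 7, so r3c6=7.
Step 10. [r1c6∈{6}] only 6 remains possible at r1c6. So r1c6=6.
Step 11. [r5c3∈{7,8,9}] across row 5, 7 lands solely at r5c3. So r5c3=7.
Step 12. [r1c3∈{9}] r1c3's peers cover all but 9. So r1c3=9.
Step 13. [r6c3∈{8}] r6c3 is down to just 8, so r6c3=8.
Step 14. [r5c9∈{3,5,9}] r5c9 is the only open cell in row 5 admitting 9, so r5c9=9.
Step 15. [r2c1∈{5,6,7}] 6 has one home in row 2: r2c1, so r2c1=6.
Step 16. [r1c1∈{5,7}] r1c1 is the only open cell in col 1 admitting 7. So r1c1=7.
Step 17. [r2c5∈{5}] only 5 remains possible at r2c5. So r2c5=5.
Step 18. [r4c1∈{4}] nothing but 4 survives at r4c1. So r4c1=4.
Step 19. [r9c5∈{6}] only 6 remains possible at r9c5, so r9c5=6.
Step 20. [r4c4∈{1,3}] across row 4, 1 lands solely at r4c4 ⇒ r4c4=1.
Step 21. [r2c6∈{1}] nothing but 1 survives at r2c6 ⇒ r2c6=1.
Step 22. [r5c2∈{3}] nothing but 3 survives at r5c2. So r5c2=3.
Step 23. [r6c5∈{4}] only 4 remains possible at r6c5, so r6c5=4.
Step 24. [r2c9∈{7}] r2c9 has the single candidate 7 ⇒ r2c9=7.
Step 25. [r3c1∈{5}] r3c1 is down to just 5 ⇒ r3c1=5.
Step 26. [r6c4∈{3}] nothing but 3 survives at r6c4. So r6c4=3.
Step 27. [r6c1∈{9}] nothing but 9 survives at r6c1 ⇒ r6c1=9.
Step 28. [r9c3∈{1}] nothing but 1 survives at r9c3. So r9c3=1.
Step 29. [r2c8∈{2}] r2c8 is down to just 2. So r2c8=2.
Step 30. [r5c5∈{8}] nothing but 8 survives at r5c5, so r5c5=8.
Step 31. [r7c7∈{7}] nothing but 7 survives at r7c7 ⇒ r7c7=7.
Step 32. [r7c1∈{8}] only 8 remains possible at r7c1. So r7c1=8.
Step 33. [r5c8∈{5}] only 5 remains possible at r5c8, so r5c8=5.
Step 34. [r9c9∈{4}] r9c9 has the single candidate 4, so r9c9=4.
Step 35. [r4c9∈{3}] only 3 remains possible at r4c9, so r4c9=3.
Step 36. [r3c7∈{9}] r3c7 is down to just 9. So r3c7=9.
Step 37. [r8c5∈{9}] r8c5 has the single candidate 9. So r8c5=9.
Step 38. [r7c3∈{6}] r7c3 has the single candidate 6, so r7c3=6.
Step 39. [r8c1∈{2}] nothing but 2 survives at r8c1. So r8c1=2.
Step 40. [r3c4∈{8}] r3c4 has the single candidate 8. So r3c4=8.
Step 41. [r1c9∈{5}] only 5 remains possible at r1c9 ⇒ r1c9=5.
Step 42. [r6c7∈{6}] only 6 remains possible at r6c7, so r6c7=6.

Answer: 7 8 9 4 2 6 3 1 5 / 6 4 3 9 5 1 8 2 7 / 5 1 2 8 3 7 9 4 6 / 4 6 5 1 7 9 2 8 3 / 1 3 7 6 8 2 4 5 9 / 9 2 8 3 4 5 6 7 1 / 8 9 6 5 1 4 7 3 2 / 2 5 4 7 9 3 1 6 8 / 3 7 1 2 6 8 5 9 4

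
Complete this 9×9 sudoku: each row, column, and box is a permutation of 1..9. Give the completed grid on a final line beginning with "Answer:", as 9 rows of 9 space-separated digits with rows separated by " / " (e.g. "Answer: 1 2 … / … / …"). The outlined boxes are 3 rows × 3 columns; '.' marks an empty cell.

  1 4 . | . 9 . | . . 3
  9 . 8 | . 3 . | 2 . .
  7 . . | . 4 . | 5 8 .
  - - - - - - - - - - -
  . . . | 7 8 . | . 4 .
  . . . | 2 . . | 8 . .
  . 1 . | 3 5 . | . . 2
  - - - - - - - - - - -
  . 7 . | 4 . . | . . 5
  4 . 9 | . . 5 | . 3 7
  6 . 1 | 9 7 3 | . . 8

Step 1. [r5c8∈{1,5,6,7,9}] r5c8 is the only open cell in col 8 admitting 5 ⇒ r5c8=5.
Step 2. [r5c1∈{3}] r5c1 is down to just 3. So r5c1=3.
Step 3. [r3c9∈{1,6,9}] in row 3, 9 fits only at r3c9. So r3c9=9.
Step 4. [r9c2∈{2,5}] row 9 places 5 nowhere but r9c2, so r9c2=5.
Step 5. [r2c2∈{6}] r2c2 is down to just 6 ⇒ r2c2=6.
Step 6. [r4c7∈{1,3,6,9}] r4c7 is the only open cell in row 4 admitting 3. So r4c7=3.
Step 7. [r8c2∈{2,8}] in col 2, 8 fits only at r8c2, so r8c2=8.
Step 8. [r7c1∈{2}] r7c1's peers cover all but 2. So r7c1=2.
Step 9. [r5c3∈{4,6,7}] r5c3 is the only open cell in row 5 admitting 7, so r5c3=7.
Step 10. [r5c6∈{1,4,6,9}] across row 5, 4 lands solely at r5c6. So r5c6=4.
Step 11. [r7c6∈{1,6,8}] across row 7, 8 lands solely at r7c6. So r7c6=8.
Step 12. [r1c3∈{2,5}] box 1 places 5 nowhere but r1c3, so r1c3=5.
Step 13. [r1c6∈{2,6,7}] row 1 places 2 nowhere but r1c6. So r1c6=2.
Step 14. [r8c5∈{1,2,6}] across row 8, 2 lands solely at r8c5. So r8c5=2.
Step 15. [r3c2∈{2,3}] in col 2, 3 fits only at r3c2, so r3c2=3.
Step 16. [r2c6∈{1,7}] r2c6 is the only open cell in col 6 admitting 7, so r2c6=7.
Step 17. [r2c8∈{1}] r2c8's peers cover all but 1 ⇒ r2c8=1.
Step 18. [r4c2∈{2,9}] r4c2 is the only open cell in col 2 admitting 2. So r4c2=2.
Step 19. [r4c3∈{6}] nothing but 6 survives at r4c3, so r4c3=6.
Step 20. [r5c9∈{1,6}] across col 9, 6 lands solely at r5c9. So r5c9=6.
Step 21. [r7c5∈{1,6}] col 5 places 6 nowhere but r7c5. So r7c5=6.
Step 22. [r1c8∈{6,7}] in col 8, 6 fits only at r1c8. So r1c8=6.
Step 23. [r4c6∈{1,9}] r4c6 is the only open cell in row 4 admitting 9 ⇒ r4c6=9.
Step 24. [r6c8∈{7,9}] r6c8 is the only open cell in col 8 admitting 7 ⇒ r6c8=7.
Step 25. [r3c6∈{1,6}] 1 has one home in col 6: r3c6, so r3c6=1.
Step 26. [r7c7∈{1,9}] r7c7 is the only open cell in row 7 admitting 1 ⇒ r7c7=1.
Step 27. [r6c3∈{4}] nothing but 4 survives at r6c3, so r6c3=4.
Step 28. [r6c6∈{6}] r6c6 has the single candidate 6. So r6c6=6.
Step 29. [r3c4∈{6}] r3c4's peers cover all but 6. So r3c4=6.
Step 30. [r1c7∈{7}] only 7 remains possible at r1c7. So r1c7=7.
Step 31. [r8c7∈{6}] r8c7 has the single candidate 6, so r8c7=6.
Step 32. [r5c2∈{9}] only 9 remains possible at r5c2 ⇒ r5c2=9.
Step 33. [r1c4∈{8}] only 8 remains possible at r1c4 ⇒ r1c4=8.
Step 34. [r6c7∈{9}] r6c7 is down to just 9 ⇒ r6c7=9.
Step 35. [r9c8∈{2}] r9c8 has the single candidate 2, so r9c8=2.
Step 36. [r3c3∈{2}] nothing but 2 survives at r3c3. So r3c3=2.
Step 37. [r2c4∈{5}] nothing but 5 survives at r2c4 ⇒ r2c4=5.
Step 38. [r4c9∈{1}] only 1 remains possible at r4c9 ⇒ r4c9=1.
Step 39. [r7c3∈{3}] nothing but 3 survives at r7c3 ⇒ r7c3=3.
Step 40. [r2c9∈{4}] r2c9 has the single candidate 4, so r2c9=4.
Step 41. [r6c1∈{8}] r6c1's peers cover all but 8, so r6c1=8.
Step 42. [r8c4∈{1}] r8c4's peers cover all but 1. So r8c4=1.
Step 43. [r5c5∈{1}] r5c5's peers cover all but 1. So r5c5=1.
Step 44. [r7c8∈{9}] only 9 remains possible at r7c8 ⇒ r7c8=9.
Step 45. [r9c7∈{4}] r9c7 has the single candidate 4, so r9c7=4.
Step 46. [r4c1∈{5}] only 5 remains possible at r4c1, so r4c1=5.

Answer: 1 4 5 8 9 2 7 6 3 / 9 6 8 5 3 7 2 1 4 / 7 3 2 6 4 1 5 8 9 / 5 2 6 7 8 9 3 4 1 / 3 9 7 2 1 4 8 5 6 / 8 1 4 3 5 6 9 7 2 / 2 7 3 4 6 8 1 9 5 / 4 8 9 1 2 5 6 3 7 / 6 5 1 9 7 3 4 2 8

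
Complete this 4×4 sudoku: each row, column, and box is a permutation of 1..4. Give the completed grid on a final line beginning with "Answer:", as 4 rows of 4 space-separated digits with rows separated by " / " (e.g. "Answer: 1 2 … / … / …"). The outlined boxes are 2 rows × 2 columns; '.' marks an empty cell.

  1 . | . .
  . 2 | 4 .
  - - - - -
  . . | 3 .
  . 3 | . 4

Step 1. [r4c3∈{1,2}] r4c3 is the only open cell in row 4 admitting 1. So r4c3=1.
Step 2. [r3c4∈{2}] only 2 remains possible at r3c4, so r3c4=2.
Step 3. [r2c1∈{3}] nothing but 3 survives at r2c1, so r2c1=3.
Step 4. [r3c1∈{4}] r3c1's peers cover all but 4 ⇒ r3c1=4.
Step 5. [r1c2∈{4}] nothing but 4 survives at r1c2, so r1c2=4.
Step 6. [r1c4∈{3}] r1c4 has the single candidate 3. So r1c4=3.
Step 7. [r3c2∈{1}] r3c2's peers cover all but 1. So r3c2=1.
Step 8. [r1c3∈{2}] only 2 remains possible at r1c3 ⇒ r1c3=2.
Step 9. [r4c1∈{2}] nothing but 2 survives at r4c1, so r4c1=2.
Step 10. [r2c4∈{1}] r2c4 has the single candidate 1. So r2c4=1.

Answer: 1 4 2 3 / 3 2 4 1 / 4 1 3 2 / 2 3 1 4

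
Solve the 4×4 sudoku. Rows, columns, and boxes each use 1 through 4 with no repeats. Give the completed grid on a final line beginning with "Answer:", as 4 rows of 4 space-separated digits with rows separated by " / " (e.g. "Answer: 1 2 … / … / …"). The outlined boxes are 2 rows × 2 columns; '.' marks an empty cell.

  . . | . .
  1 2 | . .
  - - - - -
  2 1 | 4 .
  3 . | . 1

Step 1. [r1c2∈{3,4}] 3 has one home in col 2: r1c2 ⇒ r1c2=3.
Step 2. [r1c4∈{2,4}] across col 4, 2 lands solely at r1c4, so r1c4=2.
Step 3. [r3c4∈{3}] r3c4's peers cover all but 3. So r3c4=3.
Step 4. [r2c3∈{3}] r2c3's peers cover all but 3, so r2c3=3.
Step 5. [r4c3∈{2}] r4c3's peers cover all but 2 ⇒ r4c3=2.
Step 6. [r1c1∈{4}] only 4 remains possible at r1c1 ⇒ r1c1=4.
Step 7. [r2c4∈{4}] r2c4 has the single candidate 4. So r2c4=4.
Step 8. [r4c2∈{4}] r4c2's peers cover all but 4, so r4c2=4.
Step 9. [r1c3∈{1}] nothing but 1 survives at r1c3 ⇒ r1c3=1.

Answer: 4 3 1 2 / 1 2 3 4 / 2 1 4 3 / 3 4 2 1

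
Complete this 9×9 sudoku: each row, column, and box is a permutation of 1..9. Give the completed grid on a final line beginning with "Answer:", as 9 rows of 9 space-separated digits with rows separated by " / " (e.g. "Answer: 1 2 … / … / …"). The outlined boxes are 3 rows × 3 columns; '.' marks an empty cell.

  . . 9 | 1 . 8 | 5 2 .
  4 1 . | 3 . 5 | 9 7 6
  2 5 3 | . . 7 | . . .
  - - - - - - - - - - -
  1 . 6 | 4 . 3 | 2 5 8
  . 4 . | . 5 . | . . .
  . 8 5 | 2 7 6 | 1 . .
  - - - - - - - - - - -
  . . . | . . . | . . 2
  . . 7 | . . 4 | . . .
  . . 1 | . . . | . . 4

Step 1. [r4c5∈{9}] r4c5 has the single candidate 9 ⇒ r4c5=9.
Step 2. [r8c9∈{1,3,5,9}] across col 9, 5 lands solely at r8c9 ⇒ r8c9=5.
Step 3. [r3c4∈{6,9}] 9 has one home in row 3: r3c4. So r3c4=9.
Step 4. [r3c5∈{4,6}] across row 3, 6 lands solely at r3c5. So r3c5=6.
Step 5. [r9c6∈{2,9}] in col 6, 2 fits only at r9c6, so r9c6=2.
Step 6. [r5c9∈{3,7,9}] in col 9, 7 fits only at r5c9 ⇒ r5c9=7.
Step 7. [r6c9∈{3,9}] col 9 places 9 nowhere but r6c9, so r6c9=9.
Step 8. [r6c1∈{3}] r6c1 is down to just 3 ⇒ r6c1=3.
Step 9. [r7c6∈{1,9}] 9 has one home in col 6: r7c6 ⇒ r7c6=9.
Step 10. [r8c2∈{2,3,6,9}] in row 8, 2 fits only at r8c2, so r8c2=2.
Step 11. [r9c2∈{3,6,9}] col 2 places 9 nowhere but r9c2, so r9c2=9.
Step 12. [r8c8∈{1,3,6,8,9}] across row 8, 9 lands solely at r8c8. So r8c8=9.
Step 13. [r7c8∈{1,3,6,8}] r7c8 is the only open cell in box 9 admitting 1 ⇒ r7c8=1.
Step 14. [r5c4∈{8}] only 8 remains possible at r5c4, so r5c4=8.
Step 15. [r8c4∈{6}] r8c4's peers cover all but 6, so r8c4=6.
Step 16. [r8c1∈{8}] r8c1's peers cover all but 8. So r8c1=8.
Step 17. [r8c7∈{3}] r8c7 has the single candidate 3 ⇒ r8c7=3.
Step 18. [r5c7∈{6}] r5c7 has the single candidate 6, so r5c7=6.
Step 19. [r3c7∈{4,8}] in col 7, 4 fits only at r3c7 ⇒ r3c7=4.
Step 20. [r9c5∈{3,8}] 3 has one home in row 9: r9c5, so r9c5=3.
Step 21. [r1c1∈{6,7}] in col 1, 7 fits only at r1c1. So r1c1=7.
Step 22. [r9c8∈{6,8}] 6 has one home in col 8: r9c8 ⇒ r9c8=6.
Step 23. [r7c1∈{5,6}] across col 1, 6 lands solely at r7c1. So r7c1=6.
Step 24. [r7c4∈{5,7}] across row 7, 5 lands solely at r7c4. So r7c4=5.
Step 25. [r7c7∈{7,8}] 7 has one home in row 7: r7c7. So r7c7=7.
Step 26. [r3c9∈{1}] only 1 remains possible at r3c9. So r3c9=1.
Step 27. [r2c5∈{2}] r2c5's peers cover all but 2. So r2c5=2.
Step 28. [r9c7∈{8}] nothing but 8 survives at r9c7. So r9c7=8.
Step 29. [r8c5∈{1}] nothing but 1 survives at r8c5. So r8c5=1.
Step 30. [r9c1∈{5}] only 5 remains possible at r9c1. So r9c1=5.
Step 31. [r5c3∈{2}] r5c3 is down to just 2, so r5c3=2.
Step 32. [r7c5∈{8}] nothing but 8 survives at r7c5 ⇒ r7c5=8.
Step 33. [r9c4∈{7}] r9c4's peers cover all but 7, so r9c4=7.
Step 34. [r1c5∈{4}] r1c5 has the single candidate 4, so r1c5=4.
Step 35. [r2c3∈{8}] r2c3 has the single candidate 8, so r2c3=8.
Step 36. [r6c8∈{4}] r6c8 has the single candidate 4 ⇒ r6c8=4.
Step 37. [r7c2∈{3}] r7c2's peers cover all but 3. So r7c2=3.
Step 38. [r5c1∈{9}] r5c1 is down to just 9 ⇒ r5c1=9.
Step 39. [r3c8∈{8}] nothing but 8 survives at r3c8. So r3c8=8.
Step 40. [r5c6∈{1}] only 1 remains possible at r5c6. So r5c6=1.
Step 41. [r1c9∈{3}] r1c9 has the single candidate 3 ⇒ r1c9=3.
Step 42. [r7c3∈{4}] nothing but 4 survives at r7c3 ⇒ r7c3=4.
Step 43. [r1c2∈{6}] only 6 remains possible at r1c2 ⇒ r1c2=6.
Step 44. [r4c2∈{7}] r4c2 is down to just 7. So r4c2=7.
Step 45. [r5c8∈{3}] r5c8's peers cover all but 3, so r5c8=3.

Answer: 7 6 9 1 4 8 5 2 3 / 4 1 8 3 2 5 9 7 6 / 2 5 3 9 6 7 4 8 1 / 1 7 6 4 9 3 2 5 8 / 9 4 2 8 5 1 6 3 7 / 3 8 5 2 7 6 1 4 9 / 6 3 4 5 8 9 7 1 2 / 8 2 7 6 1 4 3 9 5 / 5 9 1 7 3 2 8 6 4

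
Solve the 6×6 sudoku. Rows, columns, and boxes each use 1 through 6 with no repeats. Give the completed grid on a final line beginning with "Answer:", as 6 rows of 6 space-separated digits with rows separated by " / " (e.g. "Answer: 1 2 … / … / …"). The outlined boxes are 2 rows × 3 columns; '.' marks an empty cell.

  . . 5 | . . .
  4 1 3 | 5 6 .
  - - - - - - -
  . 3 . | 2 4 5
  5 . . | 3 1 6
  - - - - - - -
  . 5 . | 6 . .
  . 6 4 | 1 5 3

Step 1. [r1c2∈{2}] r1c2 has the single candidate 2, so r1c2=2.
Step 2. [r5c5∈{2}] nothing but 2 survives at r5c5 ⇒ r5c5=2.
Step 3. [r5c3∈{1}] r5c3 is down to just 1, so r5c3=1.
Step 4. [r3c3∈{6}] nothing but 6 survives at r3c3, so r3c3=6.
Step 5. [r1c4∈{4}] only 4 remains possible at r1c4. So r1c4=4.
Step 6. [r3c1∈{1}] nothing but 1 survives at r3c1, so r3c1=1.
Step 7. [r1c5∈{3}] r1c5 has the single candidate 3 ⇒ r1c5=3.
Step 8. [r5c1∈{3}] r5c1 is down to just 3 ⇒ r5c1=3.
Step 9. [r1c1∈{6}] r1c1's peers cover all but 6, so r1c1=6.
Step 10. [r2c6∈{2}] r2c6 is down to just 2. So r2c6=2.
Step 11. [r4c3∈{2}] r4c3's peers cover all but 2, so r4c3=2.
Step 12. [r5c6∈{4}] r5c6 is down to just 4 ⇒ r5c6=4.
Step 13. [r4c2∈{4}] only 4 remains possible at r4c2, so r4c2=4.
Step 14. [r6c1∈{2}] nothing but 2 survives at r6c1 ⇒ r6c1=2.
Step 15. [r1c6∈{1}] r1c6 has the single candidate 1, so r1c6=1.

Answer: 6 2 5 4 3 1 / 4 1 3 5 6 2 / 1 3 6 2 4 5 / 5 4 2 3 1 6 / 3 5 1 6 2 4 / 2 6 4 1 5 3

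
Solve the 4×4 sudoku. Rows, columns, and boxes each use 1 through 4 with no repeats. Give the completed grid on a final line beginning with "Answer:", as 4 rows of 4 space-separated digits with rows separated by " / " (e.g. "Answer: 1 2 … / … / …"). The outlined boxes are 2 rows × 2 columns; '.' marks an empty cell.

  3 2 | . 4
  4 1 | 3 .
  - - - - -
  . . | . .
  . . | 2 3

Step 1. [r3c3∈{1,4}] r3c3 is the only open cell in col 3 admitting 4 ⇒ r3c3=4.
Step 2. [r3c1∈{1,2}] in row 3, 2 fits only at r3c1. So r3c1=2.
Step 3. [r4c2∈{4}] nothing but 4 survives at r4c2 ⇒ r4c2=4.
Step 4. [r4c1∈{1}] r4c1's peers cover all but 1 ⇒ r4c1=1.
Step 5. [r3c4∈{1}] r3c4's peers cover all but 1 ⇒ r3c4=1.
Step 6. [r2c4∈{2}] r2c4's peers cover all but 2. So r2c4=2.
Step 7. [r3c2∈{3}] nothing but 3 survives at r3c2. So r3c2=3.
Step 8. [r1c3∈{1}] r1c3 has the single candidate 1, so r1c3=1.

Answer: 3 2 1 4 / 4 1 3 2 / 2 3 4 1 / 1 4 2 3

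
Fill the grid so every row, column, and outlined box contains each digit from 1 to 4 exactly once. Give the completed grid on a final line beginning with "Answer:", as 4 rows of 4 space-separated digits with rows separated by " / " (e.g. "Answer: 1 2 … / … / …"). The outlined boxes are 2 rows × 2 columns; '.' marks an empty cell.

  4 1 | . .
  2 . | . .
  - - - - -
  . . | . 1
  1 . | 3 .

Step 1. [r1c4∈{2,3}] in row 1, 3 fits only at r1c4, so r1c4=3.
Step 2. [r4c4∈{2,4}] 2 has one home in col 4: r4c4, so r4c4=2.
Step 3. [r3c2∈{2,3,4}] 2 has one home in row 3: r3c2 ⇒ r3c2=2.
Step 4. [r2c3∈{1,4}] in row 2, 1 fits only at r2c3 ⇒ r2c3=1.
Step 5. [r2c4∈{4}] r2c4 is down to just 4 ⇒ r2c4=4.
Step 6. [r2c2∈{3}] r2c2 has the single candidate 3. So r2c2=3.
Step 7. [r1c3∈{2}] r1c3 is down to just 2, so r1c3=2.
Step 8. [r4c2∈{4}] r4c2's peers cover all but 4. So r4c2=4.
Step 9. [r3c1∈{3}] only 3 remains possible at r3c1 ⇒ r3c1=3.
Step 10. [r3c3∈{4}] r3c3 has the single candidate 4 ⇒ r3c3=4.

Answer: 4 1 2 3 / 2 3 1 4 / 3 2 4 1 / 1 4 3 2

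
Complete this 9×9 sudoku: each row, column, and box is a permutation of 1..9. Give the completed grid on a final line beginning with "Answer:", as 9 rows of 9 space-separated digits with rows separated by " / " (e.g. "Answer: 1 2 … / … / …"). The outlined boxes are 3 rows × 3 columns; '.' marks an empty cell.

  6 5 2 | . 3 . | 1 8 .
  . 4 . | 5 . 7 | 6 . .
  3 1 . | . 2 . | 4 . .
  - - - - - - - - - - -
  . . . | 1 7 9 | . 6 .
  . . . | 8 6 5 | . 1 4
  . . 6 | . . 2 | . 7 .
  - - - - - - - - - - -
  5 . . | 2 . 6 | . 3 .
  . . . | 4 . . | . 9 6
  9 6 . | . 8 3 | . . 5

Step 1. [r3c3∈{7,8,9}] in box 1, 7 fits only at r3c3. So r3c3=7.
Step 2. [r6c7∈{3,5,8,9}] across row 6, 5 lands solely at r6c7. So r6c7=5.
Step 3. [r5c7∈{2,3,9}] across col 7, 9 lands solely at r5c7. So r5c7=9.
Step 4. [r4c7∈{2,3,8}] in col 7, 3 fits only at r4c7 ⇒ r4c7=3.
Step 5. [r2c1∈{8}] r2c1 is down to just 8 ⇒ r2c1=8.
Step 6. [r4c9∈{2,8}] across box 6, 2 lands solely at r4c9, so r4c9=2.
Step 7. [r8c6∈{1}] only 1 remains possible at r8c6, so r8c6=1.
Step 8. [r7c3∈{1,4,8}] r7c3 is the only open cell in row 7 admitting 4. So r7c3=4.
Step 9. [r4c2∈{8}] only 8 remains possible at r4c2, so r4c2=8.
Step 10. [r7c2∈{7}] nothing but 7 survives at r7c2 ⇒ r7c2=7.
Step 11. [r5c3∈{3}] nothing but 3 survives at r5c3. So r5c3=3.
Step 12. [r8c1∈{2}] r8c1's peers cover all but 2, so r8c1=2.
Step 13. [r1c4∈{9}] r1c4 has the single candidate 9. So r1c4=9.
Step 14. [r8c7∈{7,8}] in row 8, 7 fits only at r8c7 ⇒ r8c7=7.
Step 15. [r3c9∈{9}] nothing but 9 survives at r3c9. So r3c9=9.
Step 16. [r4c1∈{4}] r4c1 has the single candidate 4, so r4c1=4.
Step 17. [r6c9∈{8}] r6c9 has the single candidate 8. So r6c9=8.
Step 18. [r9c7∈{2}] only 2 remains possible at r9c7. So r9c7=2.
Step 19. [r6c2∈{9}] r6c2 is down to just 9. So r6c2=9.
Step 20. [r8c2∈{3}] r8c2 has the single candidate 3, so r8c2=3.
Step 21. [r2c5∈{1}] r2c5 has the single candidate 1, so r2c5=1.
Step 22. [r7c7∈{8}] nothing but 8 survives at r7c7. So r7c7=8.
Step 23. [r7c5∈{9}] only 9 remains possible at r7c5. So r7c5=9.
Step 24. [r7c9∈{1}] only 1 remains possible at r7c9. So r7c9=1.
Step 25. [r3c4∈{6}] nothing but 6 survives at r3c4, so r3c4=6.
Step 26. [r1c6∈{4}] only 4 remains possible at r1c6. So r1c6=4.
Step 27. [r2c9∈{3}] r2c9 is down to just 3 ⇒ r2c9=3.
Step 28. [r6c5∈{4}] only 4 remains possible at r6c5. So r6c5=4.
Step 29. [r2c3∈{9}] r2c3 is down to just 9 ⇒ r2c3=9.
Step 30. [r2c8∈{2}] r2c8 has the single candidate 2. So r2c8=2.
Step 31. [r4c3∈{5}] only 5 remains possible at r4c3, so r4c3=5.
Step 32. [r5c1∈{7}] r5c1 is down to just 7 ⇒ r5c1=7.
Step 33. [r9c8∈{4}] nothing but 4 survives at r9c8 ⇒ r9c8=4.
Step 34. [r1c9∈{7}] r1c9 has the single candidate 7 ⇒ r1c9=7.
Step 35. [r3c6∈{8}] only 8 remains possible at r3c6. So r3c6=8.
Step 36. [r3c8∈{5}] r3c8 is down to just 5 ⇒ r3c8=5.
Step 37. [r8c5∈{5}] only 5 remains possible at r8c5, so r8c5=5.
Step 38. [r9c3∈{1}] only 1 remains possible at r9c3, so r9c3=1.
Step 39. [r8c3∈{8}] only 8 remains possible at r8c3. So r8c3=8.
Step 40. [r5c2∈{2}] r5c2's peers cover all but 2, so r5c2=2.
Step 41. [r9c4∈{7}] r9c4 is down to just 7, so r9c4=7.
Step 42. [r6c4∈{3}] nothing but 3 survives at r6c4, so r6c4=3.
Step 43. [r6c1∈{1}] only 1 remains possible at r6c1, so r6c1=1.

Answer: 6 5 2 9 3 4 1 8 7 / 8 4 9 5 1 7 6 2 3 / 3 1 7 6 2 8 4 5 9 / 4 8 5 1 7 9 3 6 2 / 7 2 3 8 6 5 9 1 4 / 1 9 6 3 4 2 5 7 8 / 5 7 4 2 9 6 8 3 1 / 2 3 8 4 5 1 7 9 6 / 9 6 1 7 8 3 2 4 5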